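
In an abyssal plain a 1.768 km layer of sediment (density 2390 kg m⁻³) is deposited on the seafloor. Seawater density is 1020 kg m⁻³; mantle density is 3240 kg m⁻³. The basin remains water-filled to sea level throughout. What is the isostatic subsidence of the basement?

Submarine loading: the sediment displaces seawater, and the subsidence is in turn flooded, so s (ρ_m − ρ_w) = t (ρ_sed − ρ_w).
s = 1.768 km × (2390 − 1020) / (3240 − 1020) = 1.09 km.

1.09 km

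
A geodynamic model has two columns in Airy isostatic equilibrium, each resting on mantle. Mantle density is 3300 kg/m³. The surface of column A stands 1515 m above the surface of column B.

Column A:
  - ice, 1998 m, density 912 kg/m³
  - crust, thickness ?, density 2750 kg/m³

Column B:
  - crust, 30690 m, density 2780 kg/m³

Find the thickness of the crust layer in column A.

29400 m

Take the compensation level at the base of the deeper column (depth z_c below the surface of column A) and equate Σ ρ_i t_i down to z_c; mantle fills any gap and the z_c terms cancel.
Column A: 1998×912 + x×2750 + (z_c − 1998 − x)×3300
Column B: 1515×0 + 30690×2780 + (z_c − 1515 − 30690)×3300
The z_c×3300 term appears on both sides and cancels. Collect the known terms of each column as K = Σ(ρt)_known − 3300 × (depth of known layers): K_A = 1822176 − 3300×1998 = −4771224; K_B = 85318200 − 3300×(1515 + 30690) = −20958300.
Balance: K_A − x×(3300 − 2750) = K_B, so x = (K_A − K_B)/(3300 − 2750) = 16187100/550 = 29400 m.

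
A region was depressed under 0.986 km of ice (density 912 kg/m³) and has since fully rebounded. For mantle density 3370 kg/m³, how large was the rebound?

0.267 km

Removing the load lets mantle flow back in; uplift u satisfies ρ_ice t = ρ_m u.
u = t ρ_ice/ρ_m = 0.986 km × 912/3370 = 0.267 km.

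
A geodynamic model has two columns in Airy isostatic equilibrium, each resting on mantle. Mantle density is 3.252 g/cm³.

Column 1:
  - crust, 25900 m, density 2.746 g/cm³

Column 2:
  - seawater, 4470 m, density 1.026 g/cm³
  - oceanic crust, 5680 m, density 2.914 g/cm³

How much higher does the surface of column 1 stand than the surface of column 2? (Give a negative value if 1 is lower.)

380 m

For any compensation level in the mantle, the mantle terms cancel and isostasy reduces to e = (Σt_1 − Σt_2) − (Σ(ρt)_1 − Σ(ρt)_2) / ρ_m.
Σt_1 = 25900 m; Σt_2 = 10150 m; Σ(ρt)_1 = 71121.4; Σ(ρt)_2 = 21137.74 (in m·g/cm³).
e = (25900 − 10150) − (71121.4 − 21137.74) / 3.252 = 380 m.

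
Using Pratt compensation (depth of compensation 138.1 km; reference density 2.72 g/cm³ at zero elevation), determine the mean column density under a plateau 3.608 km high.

Pratt balance: ρ_ref D = ρ (D + h).
ρ = ρ_ref D/(D + h) = 2.72 × 138.1 km/(138.1 km + 3.608 km) = 2.65 g/cm³.

2.65 g/cm³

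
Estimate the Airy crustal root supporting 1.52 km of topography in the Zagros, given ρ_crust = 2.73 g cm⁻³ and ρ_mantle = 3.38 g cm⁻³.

Equating mass per unit area of the two columns: the weight of the topography is balanced by the buoyancy of the root, ρ_c h = (ρ_m − ρ_c) r.
r = h · ρ_c / (ρ_m − ρ_c) = 1.52 km × 2.73 / (3.38 − 2.73) = 6.38 km.

6.38 km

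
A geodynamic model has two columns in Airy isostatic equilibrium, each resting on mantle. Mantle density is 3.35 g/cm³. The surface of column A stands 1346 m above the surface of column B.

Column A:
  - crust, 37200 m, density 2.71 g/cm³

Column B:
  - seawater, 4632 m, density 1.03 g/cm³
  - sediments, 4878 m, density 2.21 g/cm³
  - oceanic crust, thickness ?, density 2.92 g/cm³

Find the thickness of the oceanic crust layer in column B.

Take the compensation level at the base of the deeper column (depth z_c below the surface of column A) and equate Σ ρ_i t_i down to z_c; mantle fills any gap and the z_c terms cancel.
Column A: 37200×2.71 + (z_c − 37200)×3.35
Column B: 1346×0 + 4632×1.03 + 4878×2.21 + x×2.92 + (z_c − 1346 − 9510 − x)×3.35
The z_c×3.35 term appears on both sides and cancels. Collect the known terms of each column as K = Σ(ρt)_known − 3.35 × (depth of known layers): K_A = 100812 − 3.35×37200 = −23808; K_B = 15551.34 − 3.35×(1346 + 9510) = −20816.26.
Balance: K_A = K_B − x×(3.35 − 2.92), so x = (K_B − K_A)/(3.35 − 2.92) = 2991.74/0.43 = 6960 m.

6960 m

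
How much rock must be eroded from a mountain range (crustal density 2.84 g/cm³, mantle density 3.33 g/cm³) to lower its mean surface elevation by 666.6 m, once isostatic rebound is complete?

Net drop Δ = e − u = e − e ρ_c/ρ_m = e (ρ_m − ρ_c)/ρ_m.
e = Δ ρ_m/(ρ_m − ρ_c) = 666.6 m × 3.33/0.49 = 4530 m.

4530 m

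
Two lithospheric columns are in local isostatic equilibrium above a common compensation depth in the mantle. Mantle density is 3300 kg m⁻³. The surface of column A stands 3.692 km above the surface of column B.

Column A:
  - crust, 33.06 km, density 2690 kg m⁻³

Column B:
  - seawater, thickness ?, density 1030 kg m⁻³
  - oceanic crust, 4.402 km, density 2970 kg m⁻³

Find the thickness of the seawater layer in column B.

Take the compensation level at the base of the deeper column (depth z_c below the surface of column A) and equate Σ ρ_i t_i down to z_c; mantle fills any gap and the z_c terms cancel.
Column A: 33.06×2690 + (z_c − 33.06)×3300
Column B: 3.692×0 + x×1030 + 4.402×2970 + (z_c − 3.692 − 4.402 − x)×3300
The z_c×3300 term appears on both sides and cancels. Collect the known terms of each column as K = Σ(ρt)_known − 3300 × (depth of known layers): K_A = 88931.4 − 3300×33.06 = −20166.6; K_B = 13073.94 − 3300×(3.692 + 4.402) = −13636.26.
Balance: K_A = K_B − x×(3300 − 1030), so x = (K_B − K_A)/(3300 − 1030) = 6530.34/2270 = 2.88 km.

2.88 km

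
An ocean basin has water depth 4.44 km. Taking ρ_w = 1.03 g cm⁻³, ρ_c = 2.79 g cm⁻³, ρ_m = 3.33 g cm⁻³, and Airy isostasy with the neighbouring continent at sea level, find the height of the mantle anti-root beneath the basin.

14.5 km

Equating mass per unit area of the two columns: replacing crust with seawater at the top is compensated by replacing crust with mantle at the base: d (ρ_c − ρ_w) = a (ρ_m − ρ_c).
a = d (ρ_c − ρ_w)/(ρ_m − ρ_c) = 4.44 km × 1.76/0.54 = 14.5 km.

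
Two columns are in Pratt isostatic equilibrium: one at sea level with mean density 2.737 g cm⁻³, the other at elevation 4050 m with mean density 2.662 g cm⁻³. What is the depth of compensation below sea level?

ρ_ref D = ρ (D + h) → D (ρ_ref − ρ) = ρ h.
D = ρ h/(ρ_ref − ρ) = 2.662 × 4050 m/(2.737 − 2.662) = 144000 m.

144000 m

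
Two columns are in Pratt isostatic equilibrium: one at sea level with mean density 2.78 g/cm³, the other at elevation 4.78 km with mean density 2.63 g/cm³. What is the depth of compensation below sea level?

83.8 km

ρ_ref D = ρ (D + h) → D (ρ_ref − ρ) = ρ h.
D = ρ h/(ρ_ref − ρ) = 2.63 × 4.78 km/(2.78 − 2.63) = 83.8 km.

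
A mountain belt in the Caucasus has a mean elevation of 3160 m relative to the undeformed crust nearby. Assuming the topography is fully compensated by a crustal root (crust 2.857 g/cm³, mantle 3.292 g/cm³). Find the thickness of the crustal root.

Balancing pressure at the compensation depth: the weight of the topography is balanced by the buoyancy of the root, ρ_c h = (ρ_m − ρ_c) r.
r = h · ρ_c / (ρ_m − ρ_c) = 3160 m × 2.857 / (3.292 − 2.857) = 20800 m.

20800 m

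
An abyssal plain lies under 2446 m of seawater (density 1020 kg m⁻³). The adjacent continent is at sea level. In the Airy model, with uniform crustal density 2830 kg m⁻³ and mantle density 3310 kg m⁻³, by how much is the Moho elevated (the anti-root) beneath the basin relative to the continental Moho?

Balancing pressure at the compensation depth: replacing crust with seawater at the top is compensated by replacing crust with mantle at the base: d (ρ_c − ρ_w) = a (ρ_m − ρ_c).
a = d (ρ_c − ρ_w)/(ρ_m − ρ_c) = 2446 m × 1810/480 = 9220 m.

9220 m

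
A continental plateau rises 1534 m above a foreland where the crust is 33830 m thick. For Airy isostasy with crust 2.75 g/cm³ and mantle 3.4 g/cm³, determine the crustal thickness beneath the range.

Root depth r = h ρ_c / (ρ_m − ρ_c) = 1534 m × 2.75 / 0.65 = 6490 m.
Total thickness = T + h + r = 33830 m + 1534 m + 6490 m = 41900 m.

41900 m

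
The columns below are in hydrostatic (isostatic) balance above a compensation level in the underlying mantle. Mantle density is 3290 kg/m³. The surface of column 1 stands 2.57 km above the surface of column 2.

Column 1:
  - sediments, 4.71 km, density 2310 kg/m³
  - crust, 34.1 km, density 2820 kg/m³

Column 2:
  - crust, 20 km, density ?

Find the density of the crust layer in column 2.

Take the compensation level at the base of the deeper column (depth z_c below the surface of column 1) and equate Σ ρ_i t_i down to z_c; mantle fills any gap and the z_c terms cancel.
Column 1: 4.71×2310 + 34.1×2820 + (z_c − 38.81)×3290
Column 2: 2.57×0 + 20×ρ + (z_c − 2.57 − 20)×3290
The z_c×3290 term appears on both sides and cancels. Collect the known terms of each column as K = Σ(ρt)_known − 3290 × (depth of known layers): K_1 = 107042.1 − 3290×38.81 = −20642.8; K_2 = 0 − 3290×(2.57 + 20) = −74255.3.
Balance: K_1 = K_2 + 20×ρ, so ρ = (K_1 − K_2)/20 = 53612.5/20 = 2680 kg/m³.

2680 kg/m³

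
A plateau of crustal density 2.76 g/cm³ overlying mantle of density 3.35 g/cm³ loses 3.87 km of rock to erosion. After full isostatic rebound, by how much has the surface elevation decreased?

0.682 km

Rebound u = e ρ_c/ρ_m = 3.87 km × 2.76/3.35 = 3.188 km.
Net surface drop = e − u = 3.87 km − 3.188 km = e (ρ_m − ρ_c)/ρ_m = 0.682 km.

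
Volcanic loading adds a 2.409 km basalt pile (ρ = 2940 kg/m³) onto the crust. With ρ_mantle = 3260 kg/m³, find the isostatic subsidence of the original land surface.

2.17 km

Subaerial loading: s = t ρ_load / ρ_m.
s = 2.409 km × 2940/3260 = 2.17 km.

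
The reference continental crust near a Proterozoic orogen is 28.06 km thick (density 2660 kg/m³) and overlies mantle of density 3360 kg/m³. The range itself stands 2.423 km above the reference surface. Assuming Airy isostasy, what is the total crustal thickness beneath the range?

Root depth r = h ρ_c / (ρ_m − ρ_c) = 2.423 km × 2660 / 700 = 9.207 km.
Total thickness = T + h + r = 28.06 km + 2.423 km + 9.207 km = 39.7 km.

39.7 km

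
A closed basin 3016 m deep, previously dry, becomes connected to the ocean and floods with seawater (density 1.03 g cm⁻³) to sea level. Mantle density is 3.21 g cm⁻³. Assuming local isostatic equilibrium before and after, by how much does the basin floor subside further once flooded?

After flooding the water column is d + s deep. Its weight must equal the weight of mantle displaced by the extra subsidence s: (d + s) ρ_w = s ρ_m.
s = d ρ_w / (ρ_m − ρ_w) = 3016 m × 1.03/(3.21 − 1.03) = 1420 m.

1420 m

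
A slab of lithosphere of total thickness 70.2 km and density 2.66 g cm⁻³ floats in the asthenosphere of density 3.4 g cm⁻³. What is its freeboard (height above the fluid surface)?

Floating equilibrium: submerged depth d = t ρ_obj/ρ_fluid = 70.2 km × 2.66/3.4 = 54.92 km.
Freeboard = t − d = 70.2 km − 54.92 km = 15.3 km.

15.3 km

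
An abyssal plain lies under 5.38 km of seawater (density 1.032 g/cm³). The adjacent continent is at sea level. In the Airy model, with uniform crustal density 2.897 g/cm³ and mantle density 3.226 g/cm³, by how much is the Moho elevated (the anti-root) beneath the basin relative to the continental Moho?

30.5 km

In Airy isostatic equilibrium: replacing crust with seawater at the top is compensated by replacing crust with mantle at the base: d (ρ_c − ρ_w) = a (ρ_m − ρ_c).
a = d (ρ_c − ρ_w)/(ρ_m − ρ_c) = 5.38 km × 1.865/0.329 = 30.5 km.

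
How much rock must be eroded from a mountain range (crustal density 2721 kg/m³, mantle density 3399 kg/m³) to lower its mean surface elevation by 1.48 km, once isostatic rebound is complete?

Net drop Δ = e − u = e − e ρ_c/ρ_m = e (ρ_m − ρ_c)/ρ_m.
e = Δ ρ_m/(ρ_m − ρ_c) = 1.48 km × 3399/678 = 7.42 km.

7.42 km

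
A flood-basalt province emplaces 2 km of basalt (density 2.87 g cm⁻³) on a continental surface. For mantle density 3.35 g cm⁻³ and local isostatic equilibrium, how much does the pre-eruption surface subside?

1.71 km

Subaerial loading: s = t ρ_load / ρ_m.
s = 2 km × 2.87/3.35 = 1.71 km.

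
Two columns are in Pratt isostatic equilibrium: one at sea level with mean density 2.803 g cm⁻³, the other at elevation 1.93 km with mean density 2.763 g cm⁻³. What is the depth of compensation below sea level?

133 km

ρ_ref D = ρ (D + h) → D (ρ_ref − ρ) = ρ h.
D = ρ h/(ρ_ref − ρ) = 2.763 × 1.93 km/(2.803 − 2.763) = 133 km.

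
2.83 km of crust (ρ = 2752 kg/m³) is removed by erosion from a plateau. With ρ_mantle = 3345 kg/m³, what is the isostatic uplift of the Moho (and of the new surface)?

Unloading: uplift u = e ρ_c/ρ_m = 2.83 km × 2752/3345 = 2.33 km.

2.33 km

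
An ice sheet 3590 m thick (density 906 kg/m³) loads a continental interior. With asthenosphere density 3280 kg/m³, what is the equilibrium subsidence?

992 m

By Archimedes' principle applied to the lithosphere: the ice load ρ_ice t is balanced by mantle displaced below, ρ_m s.
s = t ρ_ice / ρ_m = 3590 m × 906/3280 = 992 m.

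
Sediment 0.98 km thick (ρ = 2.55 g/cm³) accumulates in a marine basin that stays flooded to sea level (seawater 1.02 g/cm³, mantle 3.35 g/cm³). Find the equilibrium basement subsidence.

0.644 km

Submarine loading: the sediment displaces seawater, and the subsidence is in turn flooded, so s (ρ_m − ρ_w) = t (ρ_sed − ρ_w).
s = 0.98 km × (2.55 − 1.02) / (3.35 − 1.02) = 0.644 km.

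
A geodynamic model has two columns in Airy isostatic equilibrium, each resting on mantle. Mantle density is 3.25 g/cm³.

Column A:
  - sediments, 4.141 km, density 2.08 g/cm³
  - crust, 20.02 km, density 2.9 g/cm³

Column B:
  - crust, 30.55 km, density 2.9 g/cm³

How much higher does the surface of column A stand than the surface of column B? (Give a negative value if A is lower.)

0.357 km

For any compensation level in the mantle, the mantle terms cancel and isostasy reduces to e = (Σt_A − Σt_B) − (Σ(ρt)_A − Σ(ρt)_B) / ρ_m.
Σt_A = 24.161 km; Σt_B = 30.55 km; Σ(ρt)_A = 66.67128; Σ(ρt)_B = 88.595 (in km·g/cm³).
e = (24.161 − 30.55) − (66.67128 − 88.595) / 3.25 = 0.357 km.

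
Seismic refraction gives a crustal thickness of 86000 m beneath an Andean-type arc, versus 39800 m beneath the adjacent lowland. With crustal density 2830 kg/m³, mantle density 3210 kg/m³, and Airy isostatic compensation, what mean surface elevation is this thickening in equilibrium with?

Excess crust Δ = 86000 m − 39800 m = 46200 m, split between elevation h and root r with h + r = Δ.
Airy balance ρ_c h = (ρ_m − ρ_c) r gives r = h ρ_c/(ρ_m − ρ_c), so h (1 + ρ_c/(ρ_m − ρ_c)) = Δ, i.e. h = Δ (ρ_m − ρ_c)/ρ_m.
h = 46200 m × 380/3210 = 5470 m.

5470 m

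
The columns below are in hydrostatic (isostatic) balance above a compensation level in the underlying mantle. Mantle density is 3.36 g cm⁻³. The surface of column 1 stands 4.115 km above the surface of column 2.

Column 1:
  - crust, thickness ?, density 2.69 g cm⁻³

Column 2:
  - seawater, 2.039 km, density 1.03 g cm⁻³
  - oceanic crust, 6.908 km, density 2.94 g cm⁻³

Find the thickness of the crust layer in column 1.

Take the compensation level at the base of the deeper column (depth z_c below the surface of column 1) and equate Σ ρ_i t_i down to z_c; mantle fills any gap and the z_c terms cancel.
Column 1: x×2.69 + (z_c − 0 − x)×3.36
Column 2: 4.115×0 + 2.039×1.03 + 6.908×2.94 + (z_c − 4.115 − 8.947)×3.36
The z_c×3.36 term appears on both sides and cancels. Collect the known terms of each column as K = Σ(ρt)_known − 3.36 × (depth of known layers): K_1 = 0 − 3.36×0 = 0; K_2 = 22.40969 − 3.36×(4.115 + 8.947) = −21.47863.
Balance: K_1 − x×(3.36 − 2.69) = K_2, so x = (K_1 − K_2)/(3.36 − 2.69) = 21.4786/0.67 = 32.1 km.

32.1 km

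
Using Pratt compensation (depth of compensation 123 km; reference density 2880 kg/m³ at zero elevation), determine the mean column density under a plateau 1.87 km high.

2840 kg/m³

Pratt balance: ρ_ref D = ρ (D + h).
ρ = ρ_ref D/(D + h) = 2880 × 123 km/(123 km + 1.87 km) = 2840 kg/m³.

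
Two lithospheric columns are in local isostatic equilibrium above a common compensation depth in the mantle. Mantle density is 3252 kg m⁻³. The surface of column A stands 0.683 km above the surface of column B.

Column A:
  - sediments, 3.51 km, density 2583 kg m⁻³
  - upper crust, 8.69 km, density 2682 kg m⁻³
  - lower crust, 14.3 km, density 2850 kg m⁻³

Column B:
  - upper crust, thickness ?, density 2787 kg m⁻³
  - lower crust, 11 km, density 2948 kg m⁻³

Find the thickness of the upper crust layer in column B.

16.1 km

Take the compensation level at the base of the deeper column (depth z_c below the surface of column A) and equate Σ ρ_i t_i down to z_c; mantle fills any gap and the z_c terms cancel.
Column A: 3.51×2583 + 8.69×2682 + 14.3×2850 + (z_c − 26.5)×3252
Column B: 0.683×0 + x×2787 + 11×2948 + (z_c − 0.683 − 11 − x)×3252
The z_c×3252 term appears on both sides and cancels. Collect the known terms of each column as K = Σ(ρt)_known − 3252 × (depth of known layers): K_A = 73127.91 − 3252×26.5 = −13050.09; K_B = 32428 − 3252×(0.683 + 11) = −5565.116.
Balance: K_A = K_B − x×(3252 − 2787), so x = (K_B − K_A)/(3252 − 2787) = 7484.97/465 = 16.1 km.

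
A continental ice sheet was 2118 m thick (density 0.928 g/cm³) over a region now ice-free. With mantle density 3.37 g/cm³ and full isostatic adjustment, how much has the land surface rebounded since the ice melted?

583 m

Removing the load lets mantle flow back in; uplift u satisfies ρ_ice t = ρ_m u.
u = t ρ_ice/ρ_m = 2118 m × 0.928/3.37 = 583 m.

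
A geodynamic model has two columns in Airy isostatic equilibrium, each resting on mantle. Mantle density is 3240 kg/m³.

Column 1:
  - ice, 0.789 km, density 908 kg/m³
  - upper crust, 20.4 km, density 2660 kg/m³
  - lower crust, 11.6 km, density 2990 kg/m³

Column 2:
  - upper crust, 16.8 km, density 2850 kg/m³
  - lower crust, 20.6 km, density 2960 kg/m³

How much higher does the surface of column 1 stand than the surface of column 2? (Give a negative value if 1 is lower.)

For any compensation level in the mantle, the mantle terms cancel and isostasy reduces to e = (Σt_1 − Σt_2) − (Σ(ρt)_1 − Σ(ρt)_2) / ρ_m.
Σt_1 = 32.789 km; Σt_2 = 37.4 km; Σ(ρt)_1 = 89664.412; Σ(ρt)_2 = 108856 (in km·kg/m³).
e = (32.789 − 37.4) − (89664.412 − 108856) / 3240 = 1.31 km.

1.31 km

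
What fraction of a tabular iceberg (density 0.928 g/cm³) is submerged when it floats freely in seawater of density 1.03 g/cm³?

Submerged fraction = ρ_obj/ρ_fluid = 0.928/1.03 = 0.901.

0.901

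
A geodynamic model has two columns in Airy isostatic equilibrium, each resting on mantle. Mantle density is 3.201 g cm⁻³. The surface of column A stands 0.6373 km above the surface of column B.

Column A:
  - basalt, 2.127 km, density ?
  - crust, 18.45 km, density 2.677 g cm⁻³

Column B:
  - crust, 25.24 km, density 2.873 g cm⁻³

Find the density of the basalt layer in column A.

2.89 g cm⁻³

Take the compensation level at the base of the deeper column (depth z_c below the surface of column A) and equate Σ ρ_i t_i down to z_c; mantle fills any gap and the z_c terms cancel.
Column A: 2.127×ρ + 18.45×2.677 + (z_c − 20.577)×3.201
Column B: 0.6373×0 + 25.24×2.873 + (z_c − 0.6373 − 25.24)×3.201
The z_c×3.201 term appears on both sides and cancels. Collect the known terms of each column as K = Σ(ρt)_known − 3.201 × (depth of known layers): K_A = 49.39065 − 3.201×20.577 = −16.476327; K_B = 72.51452 − 3.201×(0.6373 + 25.24) = −10.3187173.
Balance: K_A + 2.127×ρ = K_B, so ρ = (K_B − K_A)/2.127 = 6.15761/2.127 = 2.89 g cm⁻³.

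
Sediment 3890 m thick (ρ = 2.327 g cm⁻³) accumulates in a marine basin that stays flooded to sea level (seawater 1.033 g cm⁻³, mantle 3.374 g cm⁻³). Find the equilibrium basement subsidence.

2150 m

Submarine loading: the sediment displaces seawater, and the subsidence is in turn flooded, so s (ρ_m − ρ_w) = t (ρ_sed − ρ_w).
s = 3890 m × (2.327 − 1.033) / (3.374 − 1.033) = 2150 m.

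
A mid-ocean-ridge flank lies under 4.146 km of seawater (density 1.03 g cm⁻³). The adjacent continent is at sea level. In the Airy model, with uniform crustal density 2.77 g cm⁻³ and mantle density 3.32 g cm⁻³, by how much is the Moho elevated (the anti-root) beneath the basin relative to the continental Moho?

In Airy isostatic equilibrium: replacing crust with seawater at the top is compensated by replacing crust with mantle at the base: d (ρ_c − ρ_w) = a (ρ_m − ρ_c).
a = d (ρ_c − ρ_w)/(ρ_m − ρ_c) = 4.146 km × 1.74/0.55 = 13.1 km.

13.1 km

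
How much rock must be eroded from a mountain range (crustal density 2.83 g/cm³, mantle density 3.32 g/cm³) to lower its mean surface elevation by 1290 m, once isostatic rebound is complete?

Net drop Δ = e − u = e − e ρ_c/ρ_m = e (ρ_m − ρ_c)/ρ_m.
e = Δ ρ_m/(ρ_m − ρ_c) = 1290 m × 3.32/0.49 = 8740 m.

8740 m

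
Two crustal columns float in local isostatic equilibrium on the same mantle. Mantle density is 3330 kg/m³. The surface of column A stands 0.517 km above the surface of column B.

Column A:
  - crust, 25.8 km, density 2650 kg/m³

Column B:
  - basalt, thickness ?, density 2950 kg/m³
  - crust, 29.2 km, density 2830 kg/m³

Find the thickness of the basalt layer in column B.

3.22 km

Take the compensation level at the base of the deeper column (depth z_c below the surface of column A) and equate Σ ρ_i t_i down to z_c; mantle fills any gap and the z_c terms cancel.
Column A: 25.8×2650 + (z_c − 25.8)×3330
Column B: 0.517×0 + x×2950 + 29.2×2830 + (z_c − 0.517 − 29.2 − x)×3330
The z_c×3330 term appears on both sides and cancels. Collect the known terms of each column as K = Σ(ρt)_known − 3330 × (depth of known layers): K_A = 68370 − 3330×25.8 = −17544; K_B = 82636 − 3330×(0.517 + 29.2) = −16321.61.
Balance: K_A = K_B − x×(3330 − 2950), so x = (K_B − K_A)/(3330 − 2950) = 1222.39/380 = 3.22 km.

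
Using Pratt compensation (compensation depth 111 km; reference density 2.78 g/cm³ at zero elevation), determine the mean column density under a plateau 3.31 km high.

Pratt balance: ρ_ref D = ρ (D + h).
ρ = ρ_ref D/(D + h) = 2.78 × 111 km/(111 km + 3.31 km) = 2.7 g/cm³.

2.7 g/cm³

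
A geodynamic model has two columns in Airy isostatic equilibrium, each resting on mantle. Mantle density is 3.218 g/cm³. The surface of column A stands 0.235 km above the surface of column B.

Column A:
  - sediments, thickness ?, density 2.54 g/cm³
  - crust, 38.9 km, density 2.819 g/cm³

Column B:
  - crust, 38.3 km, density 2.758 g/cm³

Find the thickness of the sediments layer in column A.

4.21 km

Take the compensation level at the base of the deeper column (depth z_c below the surface of column A) and equate Σ ρ_i t_i down to z_c; mantle fills any gap and the z_c terms cancel.
Column A: x×2.54 + 38.9×2.819 + (z_c − 38.9 − x)×3.218
Column B: 0.235×0 + 38.3×2.758 + (z_c − 0.235 − 38.3)×3.218
The z_c×3.218 term appears on both sides and cancels. Collect the known terms of each column as K = Σ(ρt)_known − 3.218 × (depth of known layers): K_A = 109.6591 − 3.218×38.9 = −15.5211; K_B = 105.6314 − 3.218×(0.235 + 38.3) = −18.37423.
Balance: K_A − x×(3.218 − 2.54) = K_B, so x = (K_A − K_B)/(3.218 − 2.54) = 2.85313/0.678 = 4.21 km.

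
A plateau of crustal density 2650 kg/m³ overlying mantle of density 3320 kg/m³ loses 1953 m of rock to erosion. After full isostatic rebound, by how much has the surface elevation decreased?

Rebound u = e ρ_c/ρ_m = 1953 m × 2650/3320 = 1559 m.
Net surface drop = e − u = 1953 m − 1559 m = e (ρ_m − ρ_c)/ρ_m = 394 m.

394 m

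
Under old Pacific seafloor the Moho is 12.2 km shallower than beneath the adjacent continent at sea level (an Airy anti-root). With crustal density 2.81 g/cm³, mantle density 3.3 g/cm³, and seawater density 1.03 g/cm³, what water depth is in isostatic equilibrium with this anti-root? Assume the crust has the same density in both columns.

3.36 km

Replacing a thickness d of crust by seawater at the top must be balanced by replacing crust with mantle at the base: d (ρ_c − ρ_w) = a (ρ_m − ρ_c).
d = a (ρ_m − ρ_c)/(ρ_c − ρ_w) = 12.2 km × 0.49/1.78 = 3.36 km.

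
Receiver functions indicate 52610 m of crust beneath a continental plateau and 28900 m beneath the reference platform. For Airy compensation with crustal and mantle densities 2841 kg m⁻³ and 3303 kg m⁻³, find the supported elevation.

Excess crust Δ = 52610 m − 28900 m = 23710 m, split between elevation h and root r with h + r = Δ.
Airy balance ρ_c h = (ρ_m − ρ_c) r gives r = h ρ_c/(ρ_m − ρ_c), so h (1 + ρ_c/(ρ_m − ρ_c)) = Δ, i.e. h = Δ (ρ_m − ρ_c)/ρ_m.
h = 23710 m × 462/3303 = 3320 m.

3320 m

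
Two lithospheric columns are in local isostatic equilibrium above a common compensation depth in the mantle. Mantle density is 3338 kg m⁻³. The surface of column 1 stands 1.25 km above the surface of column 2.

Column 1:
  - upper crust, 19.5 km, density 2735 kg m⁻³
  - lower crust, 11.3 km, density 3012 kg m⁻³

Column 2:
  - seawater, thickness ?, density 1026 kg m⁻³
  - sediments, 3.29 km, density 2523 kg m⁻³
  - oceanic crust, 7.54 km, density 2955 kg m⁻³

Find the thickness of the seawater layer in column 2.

2.47 km

Take the compensation level at the base of the deeper column (depth z_c below the surface of column 1) and equate Σ ρ_i t_i down to z_c; mantle fills any gap and the z_c terms cancel.
Column 1: 19.5×2735 + 11.3×3012 + (z_c − 30.8)×3338
Column 2: 1.25×0 + x×1026 + 3.29×2523 + 7.54×2955 + (z_c − 1.25 − 10.83 − x)×3338
The z_c×3338 term appears on both sides and cancels. Collect the known terms of each column as K = Σ(ρt)_known − 3338 × (depth of known layers): K_1 = 87368.1 − 3338×30.8 = −15442.3; K_2 = 30581.37 − 3338×(1.25 + 10.83) = −9741.67.
Balance: K_1 = K_2 − x×(3338 − 1026), so x = (K_2 − K_1)/(3338 − 1026) = 5700.63/2312 = 2.47 km.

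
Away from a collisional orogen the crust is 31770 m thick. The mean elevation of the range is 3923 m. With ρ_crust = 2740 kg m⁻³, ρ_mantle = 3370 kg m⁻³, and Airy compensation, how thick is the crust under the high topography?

52800 m

Root depth r = h ρ_c / (ρ_m − ρ_c) = 3923 m × 2740 / 630 = 17060 m.
Total thickness = T + h + r = 31770 m + 3923 m + 17060 m = 52800 m.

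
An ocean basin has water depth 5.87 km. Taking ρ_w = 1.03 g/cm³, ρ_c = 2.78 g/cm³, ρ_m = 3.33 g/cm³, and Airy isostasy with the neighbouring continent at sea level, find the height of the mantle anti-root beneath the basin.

18.7 km

By Archimedes' principle applied to the lithosphere: replacing crust with seawater at the top is compensated by replacing crust with mantle at the base: d (ρ_c − ρ_w) = a (ρ_m − ρ_c).
a = d (ρ_c − ρ_w)/(ρ_m − ρ_c) = 5.87 km × 1.75/0.55 = 18.7 km.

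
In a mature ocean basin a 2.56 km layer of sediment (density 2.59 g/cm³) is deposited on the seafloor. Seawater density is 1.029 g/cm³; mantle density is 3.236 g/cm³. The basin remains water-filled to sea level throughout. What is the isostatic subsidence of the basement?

1.81 km

Submarine loading: the sediment displaces seawater, and the subsidence is in turn flooded, so s (ρ_m − ρ_w) = t (ρ_sed − ρ_w).
s = 2.56 km × (2.59 − 1.029) / (3.236 − 1.029) = 1.81 km.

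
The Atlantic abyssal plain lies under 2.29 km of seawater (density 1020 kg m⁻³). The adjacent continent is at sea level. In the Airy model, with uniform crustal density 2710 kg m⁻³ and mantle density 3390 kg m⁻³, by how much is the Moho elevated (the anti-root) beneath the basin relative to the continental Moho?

In Airy isostatic equilibrium: replacing crust with seawater at the top is compensated by replacing crust with mantle at the base: d (ρ_c − ρ_w) = a (ρ_m − ρ_c).
a = d (ρ_c − ρ_w)/(ρ_m − ρ_c) = 2.29 km × 1690/680 = 5.69 km.

5.69 km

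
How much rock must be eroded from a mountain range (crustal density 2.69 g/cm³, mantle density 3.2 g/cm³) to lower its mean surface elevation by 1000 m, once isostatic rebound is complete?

Net drop Δ = e − u = e − e ρ_c/ρ_m = e (ρ_m − ρ_c)/ρ_m.
e = Δ ρ_m/(ρ_m − ρ_c) = 1000 m × 3.2/0.51 = 6270 m.

6270 m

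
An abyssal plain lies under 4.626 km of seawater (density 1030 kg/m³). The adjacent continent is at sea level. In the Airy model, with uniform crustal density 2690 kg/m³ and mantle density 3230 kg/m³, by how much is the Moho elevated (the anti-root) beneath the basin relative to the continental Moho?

14.2 km

For local isostatic compensation: replacing crust with seawater at the top is compensated by replacing crust with mantle at the base: d (ρ_c − ρ_w) = a (ρ_m − ρ_c).
a = d (ρ_c − ρ_w)/(ρ_m − ρ_c) = 4.626 km × 1660/540 = 14.2 km.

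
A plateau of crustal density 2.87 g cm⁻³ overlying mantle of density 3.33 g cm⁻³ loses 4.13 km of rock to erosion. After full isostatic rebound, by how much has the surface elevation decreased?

Rebound u = e ρ_c/ρ_m = 4.13 km × 2.87/3.33 = 3.559 km.
Net surface drop = e − u = 4.13 km − 3.559 km = e (ρ_m − ρ_c)/ρ_m = 0.571 km.

0.571 km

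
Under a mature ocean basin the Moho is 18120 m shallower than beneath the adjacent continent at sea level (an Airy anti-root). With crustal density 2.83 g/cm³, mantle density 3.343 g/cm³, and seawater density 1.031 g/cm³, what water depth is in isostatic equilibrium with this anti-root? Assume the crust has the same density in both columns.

5170 m

Replacing a thickness d of crust by seawater at the top must be balanced by replacing crust with mantle at the base: d (ρ_c − ρ_w) = a (ρ_m − ρ_c).
d = a (ρ_m − ρ_c)/(ρ_c − ρ_w) = 18120 m × 0.513/1.799 = 5170 m.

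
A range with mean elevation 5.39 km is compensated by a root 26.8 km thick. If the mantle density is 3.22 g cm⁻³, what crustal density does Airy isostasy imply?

2.68 g cm⁻³

ρ_c h = (ρ_m − ρ_c) r → ρ_c (h + r) = ρ_m r → ρ_c = ρ_m r / (h + r).
ρ_c = 3.22 × 26.8 km / (5.39 km + 26.8 km) = 2.68 g cm⁻³.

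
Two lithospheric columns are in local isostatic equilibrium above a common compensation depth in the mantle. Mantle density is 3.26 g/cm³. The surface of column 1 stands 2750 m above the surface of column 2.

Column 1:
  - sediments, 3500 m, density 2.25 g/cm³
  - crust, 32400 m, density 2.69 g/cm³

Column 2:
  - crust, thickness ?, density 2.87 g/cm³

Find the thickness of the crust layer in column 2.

33400 m

Take the compensation level at the base of the deeper column (depth z_c below the surface of column 1) and equate Σ ρ_i t_i down to z_c; mantle fills any gap and the z_c terms cancel.
Column 1: 3500×2.25 + 32400×2.69 + (z_c − 35900)×3.26
Column 2: 2750×0 + x×2.87 + (z_c − 2750 − 0 − x)×3.26
The z_c×3.26 term appears on both sides and cancels. Collect the known terms of each column as K = Σ(ρt)_known − 3.26 × (depth of known layers): K_1 = 95031 − 3.26×35900 = −22003; K_2 = 0 − 3.26×(2750 + 0) = −8965.
Balance: K_1 = K_2 − x×(3.26 − 2.87), so x = (K_2 − K_1)/(3.26 − 2.87) = 13038/0.39 = 33400 m.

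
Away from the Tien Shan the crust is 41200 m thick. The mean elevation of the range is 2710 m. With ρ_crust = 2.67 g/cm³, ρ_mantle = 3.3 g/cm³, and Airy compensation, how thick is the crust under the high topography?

Root depth r = h ρ_c / (ρ_m − ρ_c) = 2710 m × 2.67 / 0.63 = 11490 m.
Total thickness = T + h + r = 41200 m + 2710 m + 11490 m = 55400 m.

55400 m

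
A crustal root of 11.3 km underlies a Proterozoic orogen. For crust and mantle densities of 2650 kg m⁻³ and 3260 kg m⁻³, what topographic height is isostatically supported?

2.6 km

For local isostatic compensation: ρ_c h = (ρ_m − ρ_c) r.
h = r (ρ_m − ρ_c) / ρ_c = 11.3 km × (3260 − 2650) / 2650 = 2.6 km.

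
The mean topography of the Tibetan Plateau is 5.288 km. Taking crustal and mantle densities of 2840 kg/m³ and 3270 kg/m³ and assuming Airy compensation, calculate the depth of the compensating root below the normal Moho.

34.9 km

Equating mass per unit area of the two columns: the weight of the topography is balanced by the buoyancy of the root, ρ_c h = (ρ_m − ρ_c) r.
r = h · ρ_c / (ρ_m − ρ_c) = 5.288 km × 2840 / (3270 − 2840) = 34.9 km.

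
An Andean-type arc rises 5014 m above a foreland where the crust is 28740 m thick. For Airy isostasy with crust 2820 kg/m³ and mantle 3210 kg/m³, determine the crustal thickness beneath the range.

70000 m

Root depth r = h ρ_c / (ρ_m − ρ_c) = 5014 m × 2820 / 390 = 36260 m.
Total thickness = T + h + r = 28740 m + 5014 m + 36260 m = 70000 m.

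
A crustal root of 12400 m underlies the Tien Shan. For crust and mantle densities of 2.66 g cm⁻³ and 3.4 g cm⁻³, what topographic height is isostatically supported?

Balancing pressure at the compensation depth: ρ_c h = (ρ_m − ρ_c) r.
h = r (ρ_m − ρ_c) / ρ_c = 12400 m × (3.4 − 2.66) / 2.66 = 3450 m.

3450 m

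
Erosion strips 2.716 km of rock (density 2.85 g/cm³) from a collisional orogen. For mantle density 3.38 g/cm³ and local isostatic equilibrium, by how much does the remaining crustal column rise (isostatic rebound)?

2.29 km

Unloading: uplift u = e ρ_c/ρ_m = 2.716 km × 2.85/3.38 = 2.29 km.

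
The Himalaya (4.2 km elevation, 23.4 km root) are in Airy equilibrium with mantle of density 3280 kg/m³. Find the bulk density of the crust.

ρ_c h = (ρ_m − ρ_c) r → ρ_c (h + r) = ρ_m r → ρ_c = ρ_m r / (h + r).
ρ_c = 3280 × 23.4 km / (4.2 km + 23.4 km) = 2780 kg/m³.

2780 kg/m³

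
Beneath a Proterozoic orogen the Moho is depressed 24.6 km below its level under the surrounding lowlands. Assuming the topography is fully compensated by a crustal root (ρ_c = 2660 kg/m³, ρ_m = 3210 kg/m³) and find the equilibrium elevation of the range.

5.09 km

For local isostatic compensation: ρ_c h = (ρ_m − ρ_c) r.
h = r (ρ_m − ρ_c) / ρ_c = 24.6 km × (3210 − 2660) / 2660 = 5.09 km.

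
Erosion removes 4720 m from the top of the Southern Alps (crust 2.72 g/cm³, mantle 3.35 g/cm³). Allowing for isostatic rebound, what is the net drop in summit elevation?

888 m

Rebound u = e ρ_c/ρ_m = 4720 m × 2.72/3.35 = 3832 m.
Net surface drop = e − u = 4720 m − 3832 m = e (ρ_m − ρ_c)/ρ_m = 888 m.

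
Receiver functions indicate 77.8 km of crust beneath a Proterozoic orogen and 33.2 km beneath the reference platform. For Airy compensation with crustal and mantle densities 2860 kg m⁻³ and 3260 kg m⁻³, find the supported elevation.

5.47 km

Excess crust Δ = 77.8 km − 33.2 km = 44.6 km, split between elevation h and root r with h + r = Δ.
Airy balance ρ_c h = (ρ_m − ρ_c) r gives r = h ρ_c/(ρ_m − ρ_c), so h (1 + ρ_c/(ρ_m − ρ_c)) = Δ, i.e. h = Δ (ρ_m − ρ_c)/ρ_m.
h = 44.6 km × 400/3260 = 5.47 km.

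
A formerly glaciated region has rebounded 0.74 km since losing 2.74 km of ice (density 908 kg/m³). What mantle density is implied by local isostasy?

ρ_m = ρ_ice t / u = 908 × 2.74 km/0.74 km = 3360 kg/m³.

3360 kg/m³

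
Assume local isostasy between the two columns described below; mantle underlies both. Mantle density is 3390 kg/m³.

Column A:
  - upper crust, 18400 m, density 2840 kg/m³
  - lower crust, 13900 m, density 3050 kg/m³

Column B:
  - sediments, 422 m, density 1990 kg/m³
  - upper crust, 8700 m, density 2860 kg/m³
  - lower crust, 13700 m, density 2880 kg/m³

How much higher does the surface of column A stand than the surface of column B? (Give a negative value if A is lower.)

784 m

For any compensation level in the mantle, the mantle terms cancel and isostasy reduces to e = (Σt_A − Σt_B) − (Σ(ρt)_A − Σ(ρt)_B) / ρ_m.
Σt_A = 32300 m; Σt_B = 22822 m; Σ(ρt)_A = 94651000; Σ(ρt)_B = 65177780 (in m·kg/m³).
e = (32300 − 22822) − (94651000 − 65177780) / 3390 = 784 m.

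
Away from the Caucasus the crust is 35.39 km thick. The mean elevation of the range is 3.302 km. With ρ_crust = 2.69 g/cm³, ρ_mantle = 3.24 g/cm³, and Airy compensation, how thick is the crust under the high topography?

54.8 km

Root depth r = h ρ_c / (ρ_m − ρ_c) = 3.302 km × 2.69 / 0.55 = 16.15 km.
Total thickness = T + h + r = 35.39 km + 3.302 km + 16.15 km = 54.8 km.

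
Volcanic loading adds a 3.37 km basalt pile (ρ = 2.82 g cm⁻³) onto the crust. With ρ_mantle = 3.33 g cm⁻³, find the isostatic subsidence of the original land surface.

2.85 km

Subaerial loading: s = t ρ_load / ρ_m.
s = 3.37 km × 2.82/3.33 = 2.85 km.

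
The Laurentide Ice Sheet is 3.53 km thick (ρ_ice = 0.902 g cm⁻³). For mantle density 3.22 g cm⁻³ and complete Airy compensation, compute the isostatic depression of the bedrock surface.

0.989 km

Equating mass per unit area of the two columns: the ice load ρ_ice t is balanced by mantle displaced below, ρ_m s.
s = t ρ_ice / ρ_m = 3.53 km × 0.902/3.22 = 0.989 km.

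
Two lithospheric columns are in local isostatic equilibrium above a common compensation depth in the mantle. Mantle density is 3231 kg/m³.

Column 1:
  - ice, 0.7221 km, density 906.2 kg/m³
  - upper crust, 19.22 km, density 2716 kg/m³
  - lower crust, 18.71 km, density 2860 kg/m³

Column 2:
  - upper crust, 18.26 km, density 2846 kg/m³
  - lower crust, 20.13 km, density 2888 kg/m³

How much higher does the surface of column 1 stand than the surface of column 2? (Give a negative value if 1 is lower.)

For any compensation level in the mantle, the mantle terms cancel and isostasy reduces to e = (Σt_1 − Σt_2) − (Σ(ρt)_1 − Σ(ρt)_2) / ρ_m.
Σt_1 = 38.6521 km; Σt_2 = 38.39 km; Σ(ρt)_1 = 106366.487; Σ(ρt)_2 = 110103.4 (in km·kg/m³).
e = (38.6521 − 38.39) − (106366.487 − 110103.4) / 3231 = 1.42 km.

1.42 km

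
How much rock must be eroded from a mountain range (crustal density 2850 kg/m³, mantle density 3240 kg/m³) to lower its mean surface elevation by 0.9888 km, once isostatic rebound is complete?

8.21 km

Net drop Δ = e − u = e − e ρ_c/ρ_m = e (ρ_m − ρ_c)/ρ_m.
e = Δ ρ_m/(ρ_m − ρ_c) = 0.9888 km × 3240/390 = 8.21 km.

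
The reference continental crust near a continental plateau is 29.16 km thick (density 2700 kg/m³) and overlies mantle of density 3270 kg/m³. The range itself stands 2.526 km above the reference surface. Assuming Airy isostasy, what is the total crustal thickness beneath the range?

Root depth r = h ρ_c / (ρ_m − ρ_c) = 2.526 km × 2700 / 570 = 11.97 km.
Total thickness = T + h + r = 29.16 km + 2.526 km + 11.97 km = 43.7 km.

43.7 km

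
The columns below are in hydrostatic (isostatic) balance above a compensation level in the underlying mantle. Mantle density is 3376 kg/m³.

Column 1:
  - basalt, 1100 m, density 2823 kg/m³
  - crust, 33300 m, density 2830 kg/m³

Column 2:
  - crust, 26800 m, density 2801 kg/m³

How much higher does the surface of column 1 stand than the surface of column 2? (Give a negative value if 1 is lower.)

1000 m

For any compensation level in the mantle, the mantle terms cancel and isostasy reduces to e = (Σt_1 − Σt_2) − (Σ(ρt)_1 − Σ(ρt)_2) / ρ_m.
Σt_1 = 34400 m; Σt_2 = 26800 m; Σ(ρt)_1 = 97344300; Σ(ρt)_2 = 75066800 (in m·kg/m³).
e = (34400 − 26800) − (97344300 − 75066800) / 3376 = 1000 m.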